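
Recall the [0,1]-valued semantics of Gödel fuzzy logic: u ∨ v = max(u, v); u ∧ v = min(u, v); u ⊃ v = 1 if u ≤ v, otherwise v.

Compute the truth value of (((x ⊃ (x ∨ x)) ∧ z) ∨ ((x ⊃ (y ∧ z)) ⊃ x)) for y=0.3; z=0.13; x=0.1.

0.13

(x ∨ x) = max(0.1, 0.1) = 0.1
(x ⊃ (x ∨ x)): 0.1 ≤ 0.1, so result = 1
((x ⊃ (x ∨ x)) ∧ z) = min(1, 0.13) = 0.13
(y ∧ z) = min(0.3, 0.13) = 0.13
(x ⊃ (y ∧ z)): 0.1 ≤ 0.13, so result = 1
((x ⊃ (y ∧ z)) ⊃ x): 1 > 0.1, so result = 0.1
(((x ⊃ (x ∨ x)) ∧ z) ∨ ((x ⊃ (y ∧ z)) ⊃ x)) = max(0.13, 0.1) = 0.13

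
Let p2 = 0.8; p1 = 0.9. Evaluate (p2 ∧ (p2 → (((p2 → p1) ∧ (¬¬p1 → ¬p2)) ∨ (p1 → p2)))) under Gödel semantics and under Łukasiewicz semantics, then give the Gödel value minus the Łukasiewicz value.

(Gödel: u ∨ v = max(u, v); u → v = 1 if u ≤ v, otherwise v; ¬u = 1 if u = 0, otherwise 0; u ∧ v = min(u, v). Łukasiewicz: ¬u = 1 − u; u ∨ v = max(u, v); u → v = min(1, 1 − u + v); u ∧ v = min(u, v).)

Gödel evaluation:
  (p2 → p1): 0.8 ≤ 0.9, so result = 1
  ¬p1: Gödel ¬ of 0.9 = 0 (operand ≠ 0)
  ¬¬p1: Gödel ¬ of 0 = 1 (operand is 0)
  ¬p2: Gödel ¬ of 0.8 = 0 (operand ≠ 0)
  (¬¬p1 → ¬p2): 1 > 0, so result = 0
  ((p2 → p1) ∧ (¬¬p1 → ¬p2)) = min(1, 0) = 0
  (p1 → p2): 0.9 > 0.8, so result = 0.8
  (((p2 → p1) ∧ (¬¬p1 → ¬p2)) ∨ (p1 → p2)) = max(0, 0.8) = 0.8
  (p2 → (((p2 → p1) ∧ (¬¬p1 → ¬p2)) ∨ (p1 → p2))): 0.8 ≤ 0.8, so result = 1
  (p2 ∧ (p2 → (((p2 → p1) ∧ (¬¬p1 → ¬p2)) ∨ (p1 → p2)))) = min(0.8, 1) = 0.8
  Gödel value = 0.8
Łukasiewicz evaluation:
  (p2 → p1): min(1, 1 − 0.8 + 0.9) = 1
  ¬p1: Łukasiewicz ¬ gives 1 − 0.9 = 0.1
  ¬¬p1: Łukasiewicz ¬ gives 1 − 0.1 = 0.9
  ¬p2: Łukasiewicz ¬ gives 1 − 0.8 = 0.2
  (¬¬p1 → ¬p2): min(1, 1 − 0.9 + 0.2) = 0.3
  ((p2 → p1) ∧ (¬¬p1 → ¬p2)) = min(1, 0.3) = 0.3
  (p1 → p2): min(1, 1 − 0.9 + 0.8) = 0.9
  (((p2 → p1) ∧ (¬¬p1 → ¬p2)) ∨ (p1 → p2)) = max(0.3, 0.9) = 0.9
  (p2 → (((p2 → p1) ∧ (¬¬p1 → ¬p2)) ∨ (p1 → p2))): min(1, 1 − 0.8 + 0.9) = 1
  (p2 ∧ (p2 → (((p2 → p1) ∧ (¬¬p1 → ¬p2)) ∨ (p1 → p2)))) = min(0.8, 1) = 0.8
  Łukasiewicz value = 0.8
Difference: 0.8 − 0.8 = 0.00

0.00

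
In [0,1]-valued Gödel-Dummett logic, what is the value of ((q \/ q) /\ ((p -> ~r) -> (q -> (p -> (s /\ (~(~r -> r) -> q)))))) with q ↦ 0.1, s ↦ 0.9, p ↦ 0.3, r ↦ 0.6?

0.10

(q \/ q) = max(0.1, 0.1) = 0.1
~r: Gödel ¬ of 0.6 = 0 (operand ≠ 0)
(p -> ~r): 0.3 > 0, so result = 0
~r: Gödel ¬ of 0.6 = 0 (operand ≠ 0)
(~r -> r): 0 ≤ 0.6, so result = 1
~(~r -> r): Gödel ¬ of 1 = 0 (operand ≠ 0)
(~(~r -> r) -> q): 0 ≤ 0.1, so result = 1
(s /\ (~(~r -> r) -> q)) = min(0.9, 1) = 0.9
(p -> (s /\ (~(~r -> r) -> q))): 0.3 ≤ 0.9, so result = 1
(q -> (p -> (s /\ (~(~r -> r) -> q)))): 0.1 ≤ 1, so result = 1
((p -> ~r) -> (q -> (p -> (s /\ (~(~r -> r) -> q))))): 0 ≤ 1, so result = 1
((q \/ q) /\ ((p -> ~r) -> (q -> (p -> (s /\ (~(~r -> r) -> q)))))) = min(0.1, 1) = 0.1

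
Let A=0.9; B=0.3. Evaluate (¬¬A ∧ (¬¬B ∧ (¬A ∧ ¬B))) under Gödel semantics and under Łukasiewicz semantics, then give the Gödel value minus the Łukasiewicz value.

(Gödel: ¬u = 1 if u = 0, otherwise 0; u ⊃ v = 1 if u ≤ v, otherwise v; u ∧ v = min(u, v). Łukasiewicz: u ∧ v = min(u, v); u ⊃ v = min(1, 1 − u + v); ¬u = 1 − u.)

-0.10

Gödel evaluation:
  ¬A: Gödel ¬ of 0.9 = 0 (operand ≠ 0)
  ¬¬A: Gödel ¬ of 0 = 1 (operand is 0)
  ¬B: Gödel ¬ of 0.3 = 0 (operand ≠ 0)
  ¬¬B: Gödel ¬ of 0 = 1 (operand is 0)
  ¬A: Gödel ¬ of 0.9 = 0 (operand ≠ 0)
  ¬B: Gödel ¬ of 0.3 = 0 (operand ≠ 0)
  (¬A ∧ ¬B) = min(0, 0) = 0
  (¬¬B ∧ (¬A ∧ ¬B)) = min(1, 0) = 0
  (¬¬A ∧ (¬¬B ∧ (¬A ∧ ¬B))) = min(1, 0) = 0
  Gödel value = 0
Łukasiewicz evaluation:
  ¬A: Łukasiewicz ¬ gives 1 − 0.9 = 0.1
  ¬¬A: Łukasiewicz ¬ gives 1 − 0.1 = 0.9
  ¬B: Łukasiewicz ¬ gives 1 − 0.3 = 0.7
  ¬¬B: Łukasiewicz ¬ gives 1 − 0.7 = 0.3
  ¬A: Łukasiewicz ¬ gives 1 − 0.9 = 0.1
  ¬B: Łukasiewicz ¬ gives 1 − 0.3 = 0.7
  (¬A ∧ ¬B) = min(0.1, 0.7) = 0.1
  (¬¬B ∧ (¬A ∧ ¬B)) = min(0.3, 0.1) = 0.1
  (¬¬A ∧ (¬¬B ∧ (¬A ∧ ¬B))) = min(0.9, 0.1) = 0.1
  Łukasiewicz value = 0.1
Difference: 0 − 0.1 = -0.10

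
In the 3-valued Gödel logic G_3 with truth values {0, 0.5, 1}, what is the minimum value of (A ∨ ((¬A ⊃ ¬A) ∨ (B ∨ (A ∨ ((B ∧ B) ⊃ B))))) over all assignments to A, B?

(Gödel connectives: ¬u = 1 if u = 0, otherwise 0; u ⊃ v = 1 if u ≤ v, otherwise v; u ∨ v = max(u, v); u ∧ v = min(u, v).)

1.00

Every assignment gives 1. For instance at A = 0, B = 0:
  ¬A: Gödel ¬ of 0 = 1 (operand is 0)
  ¬A: Gödel ¬ of 0 = 1 (operand is 0)
  (¬A ⊃ ¬A): 1 ≤ 1, so result = 1
  (B ∧ B) = min(0, 0) = 0
  ((B ∧ B) ⊃ B): 0 ≤ 0, so result = 1
  (A ∨ ((B ∧ B) ⊃ B)) = max(0, 1) = 1
  (B ∨ (A ∨ ((B ∧ B) ⊃ B))) = max(0, 1) = 1
  ((¬A ⊃ ¬A) ∨ (B ∨ (A ∨ ((B ∧ B) ⊃ B)))) = max(1, 1) = 1
  (A ∨ ((¬A ⊃ ¬A) ∨ (B ∨ (A ∨ ((B ∧ B) ⊃ B))))) = max(0, 1) = 1
All 9 assignments give value 1 — the formula is a G_3-tautology.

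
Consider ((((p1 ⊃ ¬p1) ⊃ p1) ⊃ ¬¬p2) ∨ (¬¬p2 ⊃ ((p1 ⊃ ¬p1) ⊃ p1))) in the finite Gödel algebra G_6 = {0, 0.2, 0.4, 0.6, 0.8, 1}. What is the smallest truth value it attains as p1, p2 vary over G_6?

Every assignment gives 1. For instance at p1 = 0, p2 = 0:
  ¬p1: Gödel ¬ of 0 = 1 (operand is 0)
  (p1 ⊃ ¬p1): 0 ≤ 1, so result = 1
  ((p1 ⊃ ¬p1) ⊃ p1): 1 > 0, so result = 0
  ¬p2: Gödel ¬ of 0 = 1 (operand is 0)
  ¬¬p2: Gödel ¬ of 1 = 0 (operand ≠ 0)
  (((p1 ⊃ ¬p1) ⊃ p1) ⊃ ¬¬p2): 0 ≤ 0, so result = 1
  ¬p2: Gödel ¬ of 0 = 1 (operand is 0)
  ¬¬p2: Gödel ¬ of 1 = 0 (operand ≠ 0)
  ¬p1: Gödel ¬ of 0 = 1 (operand is 0)
  (p1 ⊃ ¬p1): 0 ≤ 1, so result = 1
  ((p1 ⊃ ¬p1) ⊃ p1): 1 > 0, so result = 0
  (¬¬p2 ⊃ ((p1 ⊃ ¬p1) ⊃ p1)): 0 ≤ 0, so result = 1
  ((((p1 ⊃ ¬p1) ⊃ p1) ⊃ ¬¬p2) ∨ (¬¬p2 ⊃ ((p1 ⊃ ¬p1) ⊃ p1))) = max(1, 1) = 1
All 36 assignments give value 1 — the formula is a G_6-tautology.

1.00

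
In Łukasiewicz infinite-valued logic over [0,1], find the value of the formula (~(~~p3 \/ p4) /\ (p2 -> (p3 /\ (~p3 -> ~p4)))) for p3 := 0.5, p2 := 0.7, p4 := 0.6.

0.40

~p3: Łukasiewicz ¬ gives 1 − 0.5 = 0.5
~~p3: Łukasiewicz ¬ gives 1 − 0.5 = 0.5
(~~p3 \/ p4) = max(0.5, 0.6) = 0.6
~(~~p3 \/ p4): Łukasiewicz ¬ gives 1 − 0.6 = 0.4
~p3: Łukasiewicz ¬ gives 1 − 0.5 = 0.5
~p4: Łukasiewicz ¬ gives 1 − 0.6 = 0.4
(~p3 -> ~p4): min(1, 1 − 0.5 + 0.4) = 0.9
(p3 /\ (~p3 -> ~p4)) = min(0.5, 0.9) = 0.5
(p2 -> (p3 /\ (~p3 -> ~p4))): min(1, 1 − 0.7 + 0.5) = 0.8
(~(~~p3 \/ p4) /\ (p2 -> (p3 /\ (~p3 -> ~p4)))) = min(0.4, 0.8) = 0.4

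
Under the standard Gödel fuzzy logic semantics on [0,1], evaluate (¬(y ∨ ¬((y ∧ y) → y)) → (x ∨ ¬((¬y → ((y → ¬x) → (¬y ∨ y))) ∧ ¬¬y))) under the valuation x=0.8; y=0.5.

1.00

(y ∧ y) = min(0.5, 0.5) = 0.5
((y ∧ y) → y): 0.5 ≤ 0.5, so result = 1
¬((y ∧ y) → y): Gödel ¬ of 1 = 0 (operand ≠ 0)
(y ∨ ¬((y ∧ y) → y)) = max(0.5, 0) = 0.5
¬(y ∨ ¬((y ∧ y) → y)): Gödel ¬ of 0.5 = 0 (operand ≠ 0)
¬y: Gödel ¬ of 0.5 = 0 (operand ≠ 0)
¬x: Gödel ¬ of 0.8 = 0 (operand ≠ 0)
(y → ¬x): 0.5 > 0, so result = 0
¬y: Gödel ¬ of 0.5 = 0 (operand ≠ 0)
(¬y ∨ y) = max(0, 0.5) = 0.5
((y → ¬x) → (¬y ∨ y)): 0 ≤ 0.5, so result = 1
(¬y → ((y → ¬x) → (¬y ∨ y))): 0 ≤ 1, so result = 1
¬y: Gödel ¬ of 0.5 = 0 (operand ≠ 0)
¬¬y: Gödel ¬ of 0 = 1 (operand is 0)
((¬y → ((y → ¬x) → (¬y ∨ y))) ∧ ¬¬y) = min(1, 1) = 1
¬((¬y → ((y → ¬x) → (¬y ∨ y))) ∧ ¬¬y): Gödel ¬ of 1 = 0 (operand ≠ 0)
(x ∨ ¬((¬y → ((y → ¬x) → (¬y ∨ y))) ∧ ¬¬y)) = max(0.8, 0) = 0.8
(¬(y ∨ ¬((y ∧ y) → y)) → (x ∨ ¬((¬y → ((y → ¬x) → (¬y ∨ y))) ∧ ¬¬y))): 0 ≤ 0.8, so result = 1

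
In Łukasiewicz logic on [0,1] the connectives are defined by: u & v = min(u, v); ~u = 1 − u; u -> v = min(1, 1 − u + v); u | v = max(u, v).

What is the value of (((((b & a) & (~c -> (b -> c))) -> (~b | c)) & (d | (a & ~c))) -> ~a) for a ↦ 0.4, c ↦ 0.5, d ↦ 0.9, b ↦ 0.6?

(b & a) = min(0.6, 0.4) = 0.4
~c: Łukasiewicz ¬ gives 1 − 0.5 = 0.5
(b -> c): min(1, 1 − 0.6 + 0.5) = 0.9
(~c -> (b -> c)): min(1, 1 − 0.5 + 0.9) = 1
((b & a) & (~c -> (b -> c))) = min(0.4, 1) = 0.4
~b: Łukasiewicz ¬ gives 1 − 0.6 = 0.4
(~b | c) = max(0.4, 0.5) = 0.5
(((b & a) & (~c -> (b -> c))) -> (~b | c)): min(1, 1 − 0.4 + 0.5) = 1
~c: Łukasiewicz ¬ gives 1 − 0.5 = 0.5
(a & ~c) = min(0.4, 0.5) = 0.4
(d | (a & ~c)) = max(0.9, 0.4) = 0.9
((((b & a) & (~c -> (b -> c))) -> (~b | c)) & (d | (a & ~c))) = min(1, 0.9) = 0.9
~a: Łukasiewicz ¬ gives 1 − 0.4 = 0.6
(((((b & a) & (~c -> (b -> c))) -> (~b | c)) & (d | (a & ~c))) -> ~a): min(1, 1 − 0.9 + 0.6) = 0.7

0.70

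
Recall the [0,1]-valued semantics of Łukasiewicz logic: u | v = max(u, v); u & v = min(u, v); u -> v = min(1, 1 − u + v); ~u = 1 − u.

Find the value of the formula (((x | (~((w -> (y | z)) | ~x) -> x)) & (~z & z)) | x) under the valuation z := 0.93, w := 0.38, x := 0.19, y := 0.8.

0.19

(y | z) = max(0.8, 0.93) = 0.93
(w -> (y | z)): min(1, 1 − 0.38 + 0.93) = 1
~x: Łukasiewicz ¬ gives 1 − 0.19 = 0.81
((w -> (y | z)) | ~x) = max(1, 0.81) = 1
~((w -> (y | z)) | ~x): Łukasiewicz ¬ gives 1 − 1 = 0
(~((w -> (y | z)) | ~x) -> x): min(1, 1 − 0 + 0.19) = 1
(x | (~((w -> (y | z)) | ~x) -> x)) = max(0.19, 1) = 1
~z: Łukasiewicz ¬ gives 1 − 0.93 = 0.07
(~z & z) = min(0.07, 0.93) = 0.07
((x | (~((w -> (y | z)) | ~x) -> x)) & (~z & z)) = min(1, 0.07) = 0.07
(((x | (~((w -> (y | z)) | ~x) -> x)) & (~z & z)) | x) = max(0.07, 0.19) = 0.19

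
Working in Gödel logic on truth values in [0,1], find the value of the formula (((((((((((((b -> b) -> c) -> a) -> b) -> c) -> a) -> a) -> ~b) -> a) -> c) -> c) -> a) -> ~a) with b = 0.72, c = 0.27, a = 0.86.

0.00

(b -> b): 0.72 ≤ 0.72, so result = 1
((b -> b) -> c): 1 > 0.27, so result = 0.27
(((b -> b) -> c) -> a): 0.27 ≤ 0.86, so result = 1
((((b -> b) -> c) -> a) -> b): 1 > 0.72, so result = 0.72
(((((b -> b) -> c) -> a) -> b) -> c): 0.72 > 0.27, so result = 0.27
((((((b -> b) -> c) -> a) -> b) -> c) -> a): 0.27 ≤ 0.86, so result = 1
(((((((b -> b) -> c) -> a) -> b) -> c) -> a) -> a): 1 > 0.86, so result = 0.86
~b: Gödel ¬ of 0.72 = 0 (operand ≠ 0)
((((((((b -> b) -> c) -> a) -> b) -> c) -> a) -> a) -> ~b): 0.86 > 0, so result = 0
(((((((((b -> b) -> c) -> a) -> b) -> c) -> a) -> a) -> ~b) -> a): 0 ≤ 0.86, so result = 1
((((((((((b -> b) -> c) -> a) -> b) -> c) -> a) -> a) -> ~b) -> a) -> c): 1 > 0.27, so result = 0.27
(((((((((((b -> b) -> c) -> a) -> b) -> c) -> a) -> a) -> ~b) -> a) -> c) -> c): 0.27 ≤ 0.27, so result = 1
((((((((((((b -> b) -> c) -> a) -> b) -> c) -> a) -> a) -> ~b) -> a) -> c) -> c) -> a): 1 > 0.86, so result = 0.86
~a: Gödel ¬ of 0.86 = 0 (operand ≠ 0)
(((((((((((((b -> b) -> c) -> a) -> b) -> c) -> a) -> a) -> ~b) -> a) -> c) -> c) -> a) -> ~a): 0.86 > 0, so result = 0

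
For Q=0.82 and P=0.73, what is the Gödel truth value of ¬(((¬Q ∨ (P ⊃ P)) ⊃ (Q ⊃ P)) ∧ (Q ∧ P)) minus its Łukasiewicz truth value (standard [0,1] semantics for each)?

Gödel evaluation:
  ¬Q: Gödel ¬ of 0.82 = 0 (operand ≠ 0)
  (P ⊃ P): 0.73 ≤ 0.73, so result = 1
  (¬Q ∨ (P ⊃ P)) = max(0, 1) = 1
  (Q ⊃ P): 0.82 > 0.73, so result = 0.73
  ((¬Q ∨ (P ⊃ P)) ⊃ (Q ⊃ P)): 1 > 0.73, so result = 0.73
  (Q ∧ P) = min(0.82, 0.73) = 0.73
  (((¬Q ∨ (P ⊃ P)) ⊃ (Q ⊃ P)) ∧ (Q ∧ P)) = min(0.73, 0.73) = 0.73
  ¬(((¬Q ∨ (P ⊃ P)) ⊃ (Q ⊃ P)) ∧ (Q ∧ P)): Gödel ¬ of 0.73 = 0 (operand ≠ 0)
  Gödel value = 0
Łukasiewicz evaluation:
  ¬Q: Łukasiewicz ¬ gives 1 − 0.82 = 0.18
  (P ⊃ P): min(1, 1 − 0.73 + 0.73) = 1
  (¬Q ∨ (P ⊃ P)) = max(0.18, 1) = 1
  (Q ⊃ P): min(1, 1 − 0.82 + 0.73) = 0.91
  ((¬Q ∨ (P ⊃ P)) ⊃ (Q ⊃ P)): min(1, 1 − 1 + 0.91) = 0.91
  (Q ∧ P) = min(0.82, 0.73) = 0.73
  (((¬Q ∨ (P ⊃ P)) ⊃ (Q ⊃ P)) ∧ (Q ∧ P)) = min(0.91, 0.73) = 0.73
  ¬(((¬Q ∨ (P ⊃ P)) ⊃ (Q ⊃ P)) ∧ (Q ∧ P)): Łukasiewicz ¬ gives 1 − 0.73 = 0.27
  Łukasiewicz value = 0.27
Difference: 0 − 0.27 = -0.27

-0.27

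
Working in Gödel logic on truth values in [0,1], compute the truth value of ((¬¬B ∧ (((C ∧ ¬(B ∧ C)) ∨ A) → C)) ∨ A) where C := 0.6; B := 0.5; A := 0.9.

0.90

¬B: Gödel ¬ of 0.5 = 0 (operand ≠ 0)
¬¬B: Gödel ¬ of 0 = 1 (operand is 0)
(B ∧ C) = min(0.5, 0.6) = 0.5
¬(B ∧ C): Gödel ¬ of 0.5 = 0 (operand ≠ 0)
(C ∧ ¬(B ∧ C)) = min(0.6, 0) = 0
((C ∧ ¬(B ∧ C)) ∨ A) = max(0, 0.9) = 0.9
(((C ∧ ¬(B ∧ C)) ∨ A) → C): 0.9 > 0.6, so result = 0.6
(¬¬B ∧ (((C ∧ ¬(B ∧ C)) ∨ A) → C)) = min(1, 0.6) = 0.6
((¬¬B ∧ (((C ∧ ¬(B ∧ C)) ∨ A) → C)) ∨ A) = max(0.6, 0.9) = 0.9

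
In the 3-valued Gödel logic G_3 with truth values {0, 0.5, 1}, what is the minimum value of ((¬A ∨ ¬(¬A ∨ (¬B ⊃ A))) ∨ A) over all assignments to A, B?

0.50

The minimum is attained at A = 0.5, B = 0:
  ¬A: Gödel ¬ of 0.5 = 0 (operand ≠ 0)
  ¬A: Gödel ¬ of 0.5 = 0 (operand ≠ 0)
  ¬B: Gödel ¬ of 0 = 1 (operand is 0)
  (¬B ⊃ A): 1 > 0.5, so result = 0.5
  (¬A ∨ (¬B ⊃ A)) = max(0, 0.5) = 0.5
  ¬(¬A ∨ (¬B ⊃ A)): Gödel ¬ of 0.5 = 0 (operand ≠ 0)
  (¬A ∨ ¬(¬A ∨ (¬B ⊃ A))) = max(0, 0) = 0
  ((¬A ∨ ¬(¬A ∨ (¬B ⊃ A))) ∨ A) = max(0, 0.5) = 0.5
Checking all 9 assignments confirms none give a value below 0.50.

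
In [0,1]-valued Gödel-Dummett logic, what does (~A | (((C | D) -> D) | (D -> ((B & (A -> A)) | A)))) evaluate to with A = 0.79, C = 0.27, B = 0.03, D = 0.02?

~A: Gödel ¬ of 0.79 = 0 (operand ≠ 0)
(C | D) = max(0.27, 0.02) = 0.27
((C | D) -> D): 0.27 > 0.02, so result = 0.02
(A -> A): 0.79 ≤ 0.79, so result = 1
(B & (A -> A)) = min(0.03, 1) = 0.03
((B & (A -> A)) | A) = max(0.03, 0.79) = 0.79
(D -> ((B & (A -> A)) | A)): 0.02 ≤ 0.79, so result = 1
(((C | D) -> D) | (D -> ((B & (A -> A)) | A))) = max(0.02, 1) = 1
(~A | (((C | D) -> D) | (D -> ((B & (A -> A)) | A)))) = max(0, 1) = 1

1.00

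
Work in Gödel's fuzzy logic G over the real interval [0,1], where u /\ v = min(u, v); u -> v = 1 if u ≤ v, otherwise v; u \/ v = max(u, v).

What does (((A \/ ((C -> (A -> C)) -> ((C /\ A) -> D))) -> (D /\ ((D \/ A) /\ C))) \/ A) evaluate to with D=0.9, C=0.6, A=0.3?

0.60

(A -> C): 0.3 ≤ 0.6, so result = 1
(C -> (A -> C)): 0.6 ≤ 1, so result = 1
(C /\ A) = min(0.6, 0.3) = 0.3
((C /\ A) -> D): 0.3 ≤ 0.9, so result = 1
((C -> (A -> C)) -> ((C /\ A) -> D)): 1 ≤ 1, so result = 1
(A \/ ((C -> (A -> C)) -> ((C /\ A) -> D))) = max(0.3, 1) = 1
(D \/ A) = max(0.9, 0.3) = 0.9
((D \/ A) /\ C) = min(0.9, 0.6) = 0.6
(D /\ ((D \/ A) /\ C)) = min(0.9, 0.6) = 0.6
((A \/ ((C -> (A -> C)) -> ((C /\ A) -> D))) -> (D /\ ((D \/ A) /\ C))): 1 > 0.6, so result = 0.6
(((A \/ ((C -> (A -> C)) -> ((C /\ A) -> D))) -> (D /\ ((D \/ A) /\ C))) \/ A) = max(0.6, 0.3) = 0.6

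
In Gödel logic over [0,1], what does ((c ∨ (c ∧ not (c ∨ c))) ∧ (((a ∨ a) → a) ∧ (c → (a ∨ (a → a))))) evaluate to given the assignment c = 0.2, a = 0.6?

0.20

(c ∨ c) = max(0.2, 0.2) = 0.2
not (c ∨ c): Gödel ¬ of 0.2 = 0 (operand ≠ 0)
(c ∧ not (c ∨ c)) = min(0.2, 0) = 0
(c ∨ (c ∧ not (c ∨ c))) = max(0.2, 0) = 0.2
(a ∨ a) = max(0.6, 0.6) = 0.6
((a ∨ a) → a): 0.6 ≤ 0.6, so result = 1
(a → a): 0.6 ≤ 0.6, so result = 1
(a ∨ (a → a)) = max(0.6, 1) = 1
(c → (a ∨ (a → a))): 0.2 ≤ 1, so result = 1
(((a ∨ a) → a) ∧ (c → (a ∨ (a → a)))) = min(1, 1) = 1
((c ∨ (c ∧ not (c ∨ c))) ∧ (((a ∨ a) → a) ∧ (c → (a ∨ (a → a))))) = min(0.2, 1) = 0.2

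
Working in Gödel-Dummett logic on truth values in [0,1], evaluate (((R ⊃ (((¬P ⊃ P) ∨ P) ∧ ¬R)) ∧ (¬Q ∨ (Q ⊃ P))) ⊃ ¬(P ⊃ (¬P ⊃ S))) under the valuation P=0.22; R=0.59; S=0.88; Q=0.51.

¬P: Gödel ¬ of 0.22 = 0 (operand ≠ 0)
(¬P ⊃ P): 0 ≤ 0.22, so result = 1
((¬P ⊃ P) ∨ P) = max(1, 0.22) = 1
¬R: Gödel ¬ of 0.59 = 0 (operand ≠ 0)
(((¬P ⊃ P) ∨ P) ∧ ¬R) = min(1, 0) = 0
(R ⊃ (((¬P ⊃ P) ∨ P) ∧ ¬R)): 0.59 > 0, so result = 0
¬Q: Gödel ¬ of 0.51 = 0 (operand ≠ 0)
(Q ⊃ P): 0.51 > 0.22, so result = 0.22
(¬Q ∨ (Q ⊃ P)) = max(0, 0.22) = 0.22
((R ⊃ (((¬P ⊃ P) ∨ P) ∧ ¬R)) ∧ (¬Q ∨ (Q ⊃ P))) = min(0, 0.22) = 0
¬P: Gödel ¬ of 0.22 = 0 (operand ≠ 0)
(¬P ⊃ S): 0 ≤ 0.88, so result = 1
(P ⊃ (¬P ⊃ S)): 0.22 ≤ 1, so result = 1
¬(P ⊃ (¬P ⊃ S)): Gödel ¬ of 1 = 0 (operand ≠ 0)
(((R ⊃ (((¬P ⊃ P) ∨ P) ∧ ¬R)) ∧ (¬Q ∨ (Q ⊃ P))) ⊃ ¬(P ⊃ (¬P ⊃ S))): 0 ≤ 0, so result = 1

1.00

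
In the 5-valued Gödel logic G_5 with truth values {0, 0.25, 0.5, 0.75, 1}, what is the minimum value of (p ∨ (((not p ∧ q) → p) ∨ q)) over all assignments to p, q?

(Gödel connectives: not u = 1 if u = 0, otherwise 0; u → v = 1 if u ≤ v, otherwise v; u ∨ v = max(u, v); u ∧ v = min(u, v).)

0.25

The minimum is attained at p = 0, q = 0.25:
  not p: Gödel ¬ of 0 = 1 (operand is 0)
  (not p ∧ q) = min(1, 0.25) = 0.25
  ((not p ∧ q) → p): 0.25 > 0, so result = 0
  (((not p ∧ q) → p) ∨ q) = max(0, 0.25) = 0.25
  (p ∨ (((not p ∧ q) → p) ∨ q)) = max(0, 0.25) = 0.25
Checking all 25 assignments confirms none give a value below 0.25.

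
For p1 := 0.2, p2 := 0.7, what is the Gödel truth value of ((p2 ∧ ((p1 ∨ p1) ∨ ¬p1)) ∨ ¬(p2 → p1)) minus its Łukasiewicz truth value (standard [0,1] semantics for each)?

Gödel evaluation:
  (p1 ∨ p1) = max(0.2, 0.2) = 0.2
  ¬p1: Gödel ¬ of 0.2 = 0 (operand ≠ 0)
  ((p1 ∨ p1) ∨ ¬p1) = max(0.2, 0) = 0.2
  (p2 ∧ ((p1 ∨ p1) ∨ ¬p1)) = min(0.7, 0.2) = 0.2
  (p2 → p1): 0.7 > 0.2, so result = 0.2
  ¬(p2 → p1): Gödel ¬ of 0.2 = 0 (operand ≠ 0)
  ((p2 ∧ ((p1 ∨ p1) ∨ ¬p1)) ∨ ¬(p2 → p1)) = max(0.2, 0) = 0.2
  Gödel value = 0.2
Łukasiewicz evaluation:
  (p1 ∨ p1) = max(0.2, 0.2) = 0.2
  ¬p1: Łukasiewicz ¬ gives 1 − 0.2 = 0.8
  ((p1 ∨ p1) ∨ ¬p1) = max(0.2, 0.8) = 0.8
  (p2 ∧ ((p1 ∨ p1) ∨ ¬p1)) = min(0.7, 0.8) = 0.7
  (p2 → p1): min(1, 1 − 0.7 + 0.2) = 0.5
  ¬(p2 → p1): Łukasiewicz ¬ gives 1 − 0.5 = 0.5
  ((p2 ∧ ((p1 ∨ p1) ∨ ¬p1)) ∨ ¬(p2 → p1)) = max(0.7, 0.5) = 0.7
  Łukasiewicz value = 0.7
Difference: 0.2 − 0.7 = -0.50

-0.50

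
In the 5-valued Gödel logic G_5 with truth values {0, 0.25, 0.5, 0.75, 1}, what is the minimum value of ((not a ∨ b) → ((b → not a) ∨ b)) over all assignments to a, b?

1.00

Every assignment gives 1. For instance at a = 0, b = 0:
  not a: Gödel ¬ of 0 = 1 (operand is 0)
  (not a ∨ b) = max(1, 0) = 1
  not a: Gödel ¬ of 0 = 1 (operand is 0)
  (b → not a): 0 ≤ 1, so result = 1
  ((b → not a) ∨ b) = max(1, 0) = 1
  ((not a ∨ b) → ((b → not a) ∨ b)): 1 ≤ 1, so result = 1
All 25 assignments give value 1 — the formula is a G_5-tautology.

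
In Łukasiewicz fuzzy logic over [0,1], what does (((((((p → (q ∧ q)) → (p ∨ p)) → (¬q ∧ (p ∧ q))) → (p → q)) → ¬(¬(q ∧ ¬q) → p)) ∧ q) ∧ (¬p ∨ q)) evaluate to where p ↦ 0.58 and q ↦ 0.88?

0.30

(q ∧ q) = min(0.88, 0.88) = 0.88
(p → (q ∧ q)): min(1, 1 − 0.58 + 0.88) = 1
(p ∨ p) = max(0.58, 0.58) = 0.58
((p → (q ∧ q)) → (p ∨ p)): min(1, 1 − 1 + 0.58) = 0.58
¬q: Łukasiewicz ¬ gives 1 − 0.88 = 0.12
(p ∧ q) = min(0.58, 0.88) = 0.58
(¬q ∧ (p ∧ q)) = min(0.12, 0.58) = 0.12
(((p → (q ∧ q)) → (p ∨ p)) → (¬q ∧ (p ∧ q))): min(1, 1 − 0.58 + 0.12) = 0.54
(p → q): min(1, 1 − 0.58 + 0.88) = 1
((((p → (q ∧ q)) → (p ∨ p)) → (¬q ∧ (p ∧ q))) → (p → q)): min(1, 1 − 0.54 + 1) = 1
¬q: Łukasiewicz ¬ gives 1 − 0.88 = 0.12
(q ∧ ¬q) = min(0.88, 0.12) = 0.12
¬(q ∧ ¬q): Łukasiewicz ¬ gives 1 − 0.12 = 0.88
(¬(q ∧ ¬q) → p): min(1, 1 − 0.88 + 0.58) = 0.7
¬(¬(q ∧ ¬q) → p): Łukasiewicz ¬ gives 1 − 0.7 = 0.3
(((((p → (q ∧ q)) → (p ∨ p)) → (¬q ∧ (p ∧ q))) → (p → q)) → ¬(¬(q ∧ ¬q) → p)): min(1, 1 − 1 + 0.3) = 0.3
((((((p → (q ∧ q)) → (p ∨ p)) → (¬q ∧ (p ∧ q))) → (p → q)) → ¬(¬(q ∧ ¬q) → p)) ∧ q) = min(0.3, 0.88) = 0.3
¬p: Łukasiewicz ¬ gives 1 − 0.58 = 0.42
(¬p ∨ q) = max(0.42, 0.88) = 0.88
(((((((p → (q ∧ q)) → (p ∨ p)) → (¬q ∧ (p ∧ q))) → (p → q)) → ¬(¬(q ∧ ¬q) → p)) ∧ q) ∧ (¬p ∨ q)) = min(0.3, 0.88) = 0.3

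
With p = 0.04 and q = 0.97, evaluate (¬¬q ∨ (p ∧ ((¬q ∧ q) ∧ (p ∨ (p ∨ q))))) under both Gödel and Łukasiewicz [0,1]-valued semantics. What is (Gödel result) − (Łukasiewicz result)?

0.03

Gödel evaluation:
  ¬q: Gödel ¬ of 0.97 = 0 (operand ≠ 0)
  ¬¬q: Gödel ¬ of 0 = 1 (operand is 0)
  ¬q: Gödel ¬ of 0.97 = 0 (operand ≠ 0)
  (¬q ∧ q) = min(0, 0.97) = 0
  (p ∨ q) = max(0.04, 0.97) = 0.97
  (p ∨ (p ∨ q)) = max(0.04, 0.97) = 0.97
  ((¬q ∧ q) ∧ (p ∨ (p ∨ q))) = min(0, 0.97) = 0
  (p ∧ ((¬q ∧ q) ∧ (p ∨ (p ∨ q)))) = min(0.04, 0) = 0
  (¬¬q ∨ (p ∧ ((¬q ∧ q) ∧ (p ∨ (p ∨ q))))) = max(1, 0) = 1
  Gödel value = 1
Łukasiewicz evaluation:
  ¬q: Łukasiewicz ¬ gives 1 − 0.97 = 0.03
  ¬¬q: Łukasiewicz ¬ gives 1 − 0.03 = 0.97
  ¬q: Łukasiewicz ¬ gives 1 − 0.97 = 0.03
  (¬q ∧ q) = min(0.03, 0.97) = 0.03
  (p ∨ q) = max(0.04, 0.97) = 0.97
  (p ∨ (p ∨ q)) = max(0.04, 0.97) = 0.97
  ((¬q ∧ q) ∧ (p ∨ (p ∨ q))) = min(0.03, 0.97) = 0.03
  (p ∧ ((¬q ∧ q) ∧ (p ∨ (p ∨ q)))) = min(0.04, 0.03) = 0.03
  (¬¬q ∨ (p ∧ ((¬q ∧ q) ∧ (p ∨ (p ∨ q))))) = max(0.97, 0.03) = 0.97
  Łukasiewicz value = 0.97
Difference: 1 − 0.97 = 0.03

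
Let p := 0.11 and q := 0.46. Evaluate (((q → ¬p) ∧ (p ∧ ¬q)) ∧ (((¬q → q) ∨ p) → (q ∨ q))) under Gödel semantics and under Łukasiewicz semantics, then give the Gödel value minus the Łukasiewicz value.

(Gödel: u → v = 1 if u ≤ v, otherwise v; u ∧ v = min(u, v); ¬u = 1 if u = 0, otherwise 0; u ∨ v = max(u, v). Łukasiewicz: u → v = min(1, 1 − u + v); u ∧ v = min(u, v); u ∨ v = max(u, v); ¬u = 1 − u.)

-0.11

Gödel evaluation:
  ¬p: Gödel ¬ of 0.11 = 0 (operand ≠ 0)
  (q → ¬p): 0.46 > 0, so result = 0
  ¬q: Gödel ¬ of 0.46 = 0 (operand ≠ 0)
  (p ∧ ¬q) = min(0.11, 0) = 0
  ((q → ¬p) ∧ (p ∧ ¬q)) = min(0, 0) = 0
  ¬q: Gödel ¬ of 0.46 = 0 (operand ≠ 0)
  (¬q → q): 0 ≤ 0.46, so result = 1
  ((¬q → q) ∨ p) = max(1, 0.11) = 1
  (q ∨ q) = max(0.46, 0.46) = 0.46
  (((¬q → q) ∨ p) → (q ∨ q)): 1 > 0.46, so result = 0.46
  (((q → ¬p) ∧ (p ∧ ¬q)) ∧ (((¬q → q) ∨ p) → (q ∨ q))) = min(0, 0.46) = 0
  Gödel value = 0
Łukasiewicz evaluation:
  ¬p: Łukasiewicz ¬ gives 1 − 0.11 = 0.89
  (q → ¬p): min(1, 1 − 0.46 + 0.89) = 1
  ¬q: Łukasiewicz ¬ gives 1 − 0.46 = 0.54
  (p ∧ ¬q) = min(0.11, 0.54) = 0.11
  ((q → ¬p) ∧ (p ∧ ¬q)) = min(1, 0.11) = 0.11
  ¬q: Łukasiewicz ¬ gives 1 − 0.46 = 0.54
  (¬q → q): min(1, 1 − 0.54 + 0.46) = 0.92
  ((¬q → q) ∨ p) = max(0.92, 0.11) = 0.92
  (q ∨ q) = max(0.46, 0.46) = 0.46
  (((¬q → q) ∨ p) → (q ∨ q)): min(1, 1 − 0.92 + 0.46) = 0.54
  (((q → ¬p) ∧ (p ∧ ¬q)) ∧ (((¬q → q) ∨ p) → (q ∨ q))) = min(0.11, 0.54) = 0.11
  Łukasiewicz value = 0.11
Difference: 0 − 0.11 = -0.11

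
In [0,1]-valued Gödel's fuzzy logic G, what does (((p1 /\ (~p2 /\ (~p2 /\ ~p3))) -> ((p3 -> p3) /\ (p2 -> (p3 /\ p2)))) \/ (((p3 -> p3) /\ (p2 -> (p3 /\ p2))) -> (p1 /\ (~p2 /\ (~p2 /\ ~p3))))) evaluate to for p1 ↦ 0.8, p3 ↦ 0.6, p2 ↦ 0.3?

1.00

~p2: Gödel ¬ of 0.3 = 0 (operand ≠ 0)
~p2: Gödel ¬ of 0.3 = 0 (operand ≠ 0)
~p3: Gödel ¬ of 0.6 = 0 (operand ≠ 0)
(~p2 /\ ~p3) = min(0, 0) = 0
(~p2 /\ (~p2 /\ ~p3)) = min(0, 0) = 0
(p1 /\ (~p2 /\ (~p2 /\ ~p3))) = min(0.8, 0) = 0
(p3 -> p3): 0.6 ≤ 0.6, so result = 1
(p3 /\ p2) = min(0.6, 0.3) = 0.3
(p2 -> (p3 /\ p2)): 0.3 ≤ 0.3, so result = 1
((p3 -> p3) /\ (p2 -> (p3 /\ p2))) = min(1, 1) = 1
((p1 /\ (~p2 /\ (~p2 /\ ~p3))) -> ((p3 -> p3) /\ (p2 -> (p3 /\ p2)))): 0 ≤ 1, so result = 1
(p3 -> p3): 0.6 ≤ 0.6, so result = 1
(p3 /\ p2) = min(0.6, 0.3) = 0.3
(p2 -> (p3 /\ p2)): 0.3 ≤ 0.3, so result = 1
((p3 -> p3) /\ (p2 -> (p3 /\ p2))) = min(1, 1) = 1
~p2: Gödel ¬ of 0.3 = 0 (operand ≠ 0)
~p2: Gödel ¬ of 0.3 = 0 (operand ≠ 0)
~p3: Gödel ¬ of 0.6 = 0 (operand ≠ 0)
(~p2 /\ ~p3) = min(0, 0) = 0
(~p2 /\ (~p2 /\ ~p3)) = min(0, 0) = 0
(p1 /\ (~p2 /\ (~p2 /\ ~p3))) = min(0.8, 0) = 0
(((p3 -> p3) /\ (p2 -> (p3 /\ p2))) -> (p1 /\ (~p2 /\ (~p2 /\ ~p3)))): 1 > 0, so result = 0
(((p1 /\ (~p2 /\ (~p2 /\ ~p3))) -> ((p3 -> p3) /\ (p2 -> (p3 /\ p2)))) \/ (((p3 -> p3) /\ (p2 -> (p3 /\ p2))) -> (p1 /\ (~p2 /\ (~p2 /\ ~p3))))) = max(1, 0) = 1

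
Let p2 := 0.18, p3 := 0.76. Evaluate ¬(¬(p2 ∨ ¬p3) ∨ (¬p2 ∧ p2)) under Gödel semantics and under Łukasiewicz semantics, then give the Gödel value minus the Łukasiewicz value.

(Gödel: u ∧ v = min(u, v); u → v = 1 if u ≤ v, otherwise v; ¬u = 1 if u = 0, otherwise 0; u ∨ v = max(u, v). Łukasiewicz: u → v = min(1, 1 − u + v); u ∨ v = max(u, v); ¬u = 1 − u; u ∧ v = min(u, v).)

Gödel evaluation:
  ¬p3: Gödel ¬ of 0.76 = 0 (operand ≠ 0)
  (p2 ∨ ¬p3) = max(0.18, 0) = 0.18
  ¬(p2 ∨ ¬p3): Gödel ¬ of 0.18 = 0 (operand ≠ 0)
  ¬p2: Gödel ¬ of 0.18 = 0 (operand ≠ 0)
  (¬p2 ∧ p2) = min(0, 0.18) = 0
  (¬(p2 ∨ ¬p3) ∨ (¬p2 ∧ p2)) = max(0, 0) = 0
  ¬(¬(p2 ∨ ¬p3) ∨ (¬p2 ∧ p2)): Gödel ¬ of 0 = 1 (operand is 0)
  Gödel value = 1
Łukasiewicz evaluation:
  ¬p3: Łukasiewicz ¬ gives 1 − 0.76 = 0.24
  (p2 ∨ ¬p3) = max(0.18, 0.24) = 0.24
  ¬(p2 ∨ ¬p3): Łukasiewicz ¬ gives 1 − 0.24 = 0.76
  ¬p2: Łukasiewicz ¬ gives 1 − 0.18 = 0.82
  (¬p2 ∧ p2) = min(0.82, 0.18) = 0.18
  (¬(p2 ∨ ¬p3) ∨ (¬p2 ∧ p2)) = max(0.76, 0.18) = 0.76
  ¬(¬(p2 ∨ ¬p3) ∨ (¬p2 ∧ p2)): Łukasiewicz ¬ gives 1 − 0.76 = 0.24
  Łukasiewicz value = 0.24
Difference: 1 − 0.24 = 0.76

0.76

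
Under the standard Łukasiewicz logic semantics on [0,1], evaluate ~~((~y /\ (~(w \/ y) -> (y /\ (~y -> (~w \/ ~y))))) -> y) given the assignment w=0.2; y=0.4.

~y: Łukasiewicz ¬ gives 1 − 0.4 = 0.6
(w \/ y) = max(0.2, 0.4) = 0.4
~(w \/ y): Łukasiewicz ¬ gives 1 − 0.4 = 0.6
~y: Łukasiewicz ¬ gives 1 − 0.4 = 0.6
~w: Łukasiewicz ¬ gives 1 − 0.2 = 0.8
~y: Łukasiewicz ¬ gives 1 − 0.4 = 0.6
(~w \/ ~y) = max(0.8, 0.6) = 0.8
(~y -> (~w \/ ~y)): min(1, 1 − 0.6 + 0.8) = 1
(y /\ (~y -> (~w \/ ~y))) = min(0.4, 1) = 0.4
(~(w \/ y) -> (y /\ (~y -> (~w \/ ~y)))): min(1, 1 − 0.6 + 0.4) = 0.8
(~y /\ (~(w \/ y) -> (y /\ (~y -> (~w \/ ~y))))) = min(0.6, 0.8) = 0.6
((~y /\ (~(w \/ y) -> (y /\ (~y -> (~w \/ ~y))))) -> y): min(1, 1 − 0.6 + 0.4) = 0.8
~((~y /\ (~(w \/ y) -> (y /\ (~y -> (~w \/ ~y))))) -> y): Łukasiewicz ¬ gives 1 − 0.8 = 0.2
~~((~y /\ (~(w \/ y) -> (y /\ (~y -> (~w \/ ~y))))) -> y): Łukasiewicz ¬ gives 1 − 0.2 = 0.8

0.80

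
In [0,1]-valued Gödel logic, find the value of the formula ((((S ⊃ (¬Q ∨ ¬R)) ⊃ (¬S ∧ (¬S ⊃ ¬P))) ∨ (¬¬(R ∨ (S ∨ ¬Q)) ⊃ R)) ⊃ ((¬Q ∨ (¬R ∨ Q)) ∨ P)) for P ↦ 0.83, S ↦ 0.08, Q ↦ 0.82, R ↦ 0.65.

0.83

¬Q: Gödel ¬ of 0.82 = 0 (operand ≠ 0)
¬R: Gödel ¬ of 0.65 = 0 (operand ≠ 0)
(¬Q ∨ ¬R) = max(0, 0) = 0
(S ⊃ (¬Q ∨ ¬R)): 0.08 > 0, so result = 0
¬S: Gödel ¬ of 0.08 = 0 (operand ≠ 0)
¬S: Gödel ¬ of 0.08 = 0 (operand ≠ 0)
¬P: Gödel ¬ of 0.83 = 0 (operand ≠ 0)
(¬S ⊃ ¬P): 0 ≤ 0, so result = 1
(¬S ∧ (¬S ⊃ ¬P)) = min(0, 1) = 0
((S ⊃ (¬Q ∨ ¬R)) ⊃ (¬S ∧ (¬S ⊃ ¬P))): 0 ≤ 0, so result = 1
¬Q: Gödel ¬ of 0.82 = 0 (operand ≠ 0)
(S ∨ ¬Q) = max(0.08, 0) = 0.08
(R ∨ (S ∨ ¬Q)) = max(0.65, 0.08) = 0.65
¬(R ∨ (S ∨ ¬Q)): Gödel ¬ of 0.65 = 0 (operand ≠ 0)
¬¬(R ∨ (S ∨ ¬Q)): Gödel ¬ of 0 = 1 (operand is 0)
(¬¬(R ∨ (S ∨ ¬Q)) ⊃ R): 1 > 0.65, so result = 0.65
(((S ⊃ (¬Q ∨ ¬R)) ⊃ (¬S ∧ (¬S ⊃ ¬P))) ∨ (¬¬(R ∨ (S ∨ ¬Q)) ⊃ R)) = max(1, 0.65) = 1
¬Q: Gödel ¬ of 0.82 = 0 (operand ≠ 0)
¬R: Gödel ¬ of 0.65 = 0 (operand ≠ 0)
(¬R ∨ Q) = max(0, 0.82) = 0.82
(¬Q ∨ (¬R ∨ Q)) = max(0, 0.82) = 0.82
((¬Q ∨ (¬R ∨ Q)) ∨ P) = max(0.82, 0.83) = 0.83
((((S ⊃ (¬Q ∨ ¬R)) ⊃ (¬S ∧ (¬S ⊃ ¬P))) ∨ (¬¬(R ∨ (S ∨ ¬Q)) ⊃ R)) ⊃ ((¬Q ∨ (¬R ∨ Q)) ∨ P)): 1 > 0.83, so result = 0.83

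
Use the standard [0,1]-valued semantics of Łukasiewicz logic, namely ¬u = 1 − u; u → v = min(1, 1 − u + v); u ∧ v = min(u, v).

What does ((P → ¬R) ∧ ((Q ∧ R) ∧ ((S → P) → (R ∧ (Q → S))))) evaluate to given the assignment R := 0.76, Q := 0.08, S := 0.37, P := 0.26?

0.08

¬R: Łukasiewicz ¬ gives 1 − 0.76 = 0.24
(P → ¬R): min(1, 1 − 0.26 + 0.24) = 0.98
(Q ∧ R) = min(0.08, 0.76) = 0.08
(S → P): min(1, 1 − 0.37 + 0.26) = 0.89
(Q → S): min(1, 1 − 0.08 + 0.37) = 1
(R ∧ (Q → S)) = min(0.76, 1) = 0.76
((S → P) → (R ∧ (Q → S))): min(1, 1 − 0.89 + 0.76) = 0.87
((Q ∧ R) ∧ ((S → P) → (R ∧ (Q → S)))) = min(0.08, 0.87) = 0.08
((P → ¬R) ∧ ((Q ∧ R) ∧ ((S → P) → (R ∧ (Q → S))))) = min(0.98, 0.08) = 0.08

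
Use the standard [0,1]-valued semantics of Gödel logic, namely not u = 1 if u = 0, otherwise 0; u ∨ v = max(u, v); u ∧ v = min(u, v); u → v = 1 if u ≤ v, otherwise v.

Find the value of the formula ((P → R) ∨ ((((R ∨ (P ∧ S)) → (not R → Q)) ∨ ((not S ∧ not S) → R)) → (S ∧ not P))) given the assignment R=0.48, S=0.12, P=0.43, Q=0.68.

(P → R): 0.43 ≤ 0.48, so result = 1
(P ∧ S) = min(0.43, 0.12) = 0.12
(R ∨ (P ∧ S)) = max(0.48, 0.12) = 0.48
not R: Gödel ¬ of 0.48 = 0 (operand ≠ 0)
(not R → Q): 0 ≤ 0.68, so result = 1
((R ∨ (P ∧ S)) → (not R → Q)): 0.48 ≤ 1, so result = 1
not S: Gödel ¬ of 0.12 = 0 (operand ≠ 0)
not S: Gödel ¬ of 0.12 = 0 (operand ≠ 0)
(not S ∧ not S) = min(0, 0) = 0
((not S ∧ not S) → R): 0 ≤ 0.48, so result = 1
(((R ∨ (P ∧ S)) → (not R → Q)) ∨ ((not S ∧ not S) → R)) = max(1, 1) = 1
not P: Gödel ¬ of 0.43 = 0 (operand ≠ 0)
(S ∧ not P) = min(0.12, 0) = 0
((((R ∨ (P ∧ S)) → (not R → Q)) ∨ ((not S ∧ not S) → R)) → (S ∧ not P)): 1 > 0, so result = 0
((P → R) ∨ ((((R ∨ (P ∧ S)) → (not R → Q)) ∨ ((not S ∧ not S) → R)) → (S ∧ not P))) = max(1, 0) = 1

1.00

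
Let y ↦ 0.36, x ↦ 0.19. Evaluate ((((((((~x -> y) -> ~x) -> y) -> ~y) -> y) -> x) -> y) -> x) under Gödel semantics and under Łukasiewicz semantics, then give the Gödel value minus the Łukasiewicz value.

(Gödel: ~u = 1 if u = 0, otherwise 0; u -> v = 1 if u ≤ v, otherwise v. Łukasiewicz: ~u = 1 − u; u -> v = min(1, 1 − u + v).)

-0.47

Gödel evaluation:
  ~x: Gödel ¬ of 0.19 = 0 (operand ≠ 0)
  (~x -> y): 0 ≤ 0.36, so result = 1
  ~x: Gödel ¬ of 0.19 = 0 (operand ≠ 0)
  ((~x -> y) -> ~x): 1 > 0, so result = 0
  (((~x -> y) -> ~x) -> y): 0 ≤ 0.36, so result = 1
  ~y: Gödel ¬ of 0.36 = 0 (operand ≠ 0)
  ((((~x -> y) -> ~x) -> y) -> ~y): 1 > 0, so result = 0
  (((((~x -> y) -> ~x) -> y) -> ~y) -> y): 0 ≤ 0.36, so result = 1
  ((((((~x -> y) -> ~x) -> y) -> ~y) -> y) -> x): 1 > 0.19, so result = 0.19
  (((((((~x -> y) -> ~x) -> y) -> ~y) -> y) -> x) -> y): 0.19 ≤ 0.36, so result = 1
  ((((((((~x -> y) -> ~x) -> y) -> ~y) -> y) -> x) -> y) -> x): 1 > 0.19, so result = 0.19
  Gödel value = 0.19
Łukasiewicz evaluation:
  ~x: Łukasiewicz ¬ gives 1 − 0.19 = 0.81
  (~x -> y): min(1, 1 − 0.81 + 0.36) = 0.55
  ~x: Łukasiewicz ¬ gives 1 − 0.19 = 0.81
  ((~x -> y) -> ~x): min(1, 1 − 0.55 + 0.81) = 1
  (((~x -> y) -> ~x) -> y): min(1, 1 − 1 + 0.36) = 0.36
  ~y: Łukasiewicz ¬ gives 1 − 0.36 = 0.64
  ((((~x -> y) -> ~x) -> y) -> ~y): min(1, 1 − 0.36 + 0.64) = 1
  (((((~x -> y) -> ~x) -> y) -> ~y) -> y): min(1, 1 − 1 + 0.36) = 0.36
  ((((((~x -> y) -> ~x) -> y) -> ~y) -> y) -> x): min(1, 1 − 0.36 + 0.19) = 0.83
  (((((((~x -> y) -> ~x) -> y) -> ~y) -> y) -> x) -> y): min(1, 1 − 0.83 + 0.36) = 0.53
  ((((((((~x -> y) -> ~x) -> y) -> ~y) -> y) -> x) -> y) -> x): min(1, 1 − 0.53 + 0.19) = 0.66
  Łukasiewicz value = 0.66
Difference: 0.19 − 0.66 = -0.47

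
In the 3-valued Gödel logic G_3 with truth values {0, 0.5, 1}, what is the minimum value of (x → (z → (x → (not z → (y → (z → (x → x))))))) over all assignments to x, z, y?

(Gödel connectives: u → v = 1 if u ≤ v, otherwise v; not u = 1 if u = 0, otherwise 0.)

Every assignment gives 1. For instance at x = 0, z = 0, y = 0:
  not z: Gödel ¬ of 0 = 1 (operand is 0)
  (x → x): 0 ≤ 0, so result = 1
  (z → (x → x)): 0 ≤ 1, so result = 1
  (y → (z → (x → x))): 0 ≤ 1, so result = 1
  (not z → (y → (z → (x → x)))): 1 ≤ 1, so result = 1
  (x → (not z → (y → (z → (x → x))))): 0 ≤ 1, so result = 1
  (z → (x → (not z → (y → (z → (x → x)))))): 0 ≤ 1, so result = 1
  (x → (z → (x → (not z → (y → (z → (x → x))))))): 0 ≤ 1, so result = 1
All 27 assignments give value 1 — the formula is a G_3-tautology.

1.00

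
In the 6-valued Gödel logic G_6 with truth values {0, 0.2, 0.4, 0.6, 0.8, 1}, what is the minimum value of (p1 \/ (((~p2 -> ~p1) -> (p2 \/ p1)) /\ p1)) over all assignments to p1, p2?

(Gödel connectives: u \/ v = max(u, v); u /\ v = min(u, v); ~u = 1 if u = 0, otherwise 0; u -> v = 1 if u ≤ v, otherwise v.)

0.00

The minimum is attained at p1 = 0, p2 = 0:
  ~p2: Gödel ¬ of 0 = 1 (operand is 0)
  ~p1: Gödel ¬ of 0 = 1 (operand is 0)
  (~p2 -> ~p1): 1 ≤ 1, so result = 1
  (p2 \/ p1) = max(0, 0) = 0
  ((~p2 -> ~p1) -> (p2 \/ p1)): 1 > 0, so result = 0
  (((~p2 -> ~p1) -> (p2 \/ p1)) /\ p1) = min(0, 0) = 0
  (p1 \/ (((~p2 -> ~p1) -> (p2 \/ p1)) /\ p1)) = max(0, 0) = 0
Checking all 36 assignments confirms none give a value below 0.00.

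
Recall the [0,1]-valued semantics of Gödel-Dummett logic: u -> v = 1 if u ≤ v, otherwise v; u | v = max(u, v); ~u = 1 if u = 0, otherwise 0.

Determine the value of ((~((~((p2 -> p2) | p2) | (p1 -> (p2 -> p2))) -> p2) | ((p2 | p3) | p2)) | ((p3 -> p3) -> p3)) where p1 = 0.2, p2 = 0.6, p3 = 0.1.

0.60

(p2 -> p2): 0.6 ≤ 0.6, so result = 1
((p2 -> p2) | p2) = max(1, 0.6) = 1
~((p2 -> p2) | p2): Gödel ¬ of 1 = 0 (operand ≠ 0)
(p2 -> p2): 0.6 ≤ 0.6, so result = 1
(p1 -> (p2 -> p2)): 0.2 ≤ 1, so result = 1
(~((p2 -> p2) | p2) | (p1 -> (p2 -> p2))) = max(0, 1) = 1
((~((p2 -> p2) | p2) | (p1 -> (p2 -> p2))) -> p2): 1 > 0.6, so result = 0.6
~((~((p2 -> p2) | p2) | (p1 -> (p2 -> p2))) -> p2): Gödel ¬ of 0.6 = 0 (operand ≠ 0)
(p2 | p3) = max(0.6, 0.1) = 0.6
((p2 | p3) | p2) = max(0.6, 0.6) = 0.6
(~((~((p2 -> p2) | p2) | (p1 -> (p2 -> p2))) -> p2) | ((p2 | p3) | p2)) = max(0, 0.6) = 0.6
(p3 -> p3): 0.1 ≤ 0.1, so result = 1
((p3 -> p3) -> p3): 1 > 0.1, so result = 0.1
((~((~((p2 -> p2) | p2) | (p1 -> (p2 -> p2))) -> p2) | ((p2 | p3) | p2)) | ((p3 -> p3) -> p3)) = max(0.6, 0.1) = 0.6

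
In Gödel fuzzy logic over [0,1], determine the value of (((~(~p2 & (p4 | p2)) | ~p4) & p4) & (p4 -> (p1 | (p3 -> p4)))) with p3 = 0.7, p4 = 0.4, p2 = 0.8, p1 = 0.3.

~p2: Gödel ¬ of 0.8 = 0 (operand ≠ 0)
(p4 | p2) = max(0.4, 0.8) = 0.8
(~p2 & (p4 | p2)) = min(0, 0.8) = 0
~(~p2 & (p4 | p2)): Gödel ¬ of 0 = 1 (operand is 0)
~p4: Gödel ¬ of 0.4 = 0 (operand ≠ 0)
(~(~p2 & (p4 | p2)) | ~p4) = max(1, 0) = 1
((~(~p2 & (p4 | p2)) | ~p4) & p4) = min(1, 0.4) = 0.4
(p3 -> p4): 0.7 > 0.4, so result = 0.4
(p1 | (p3 -> p4)) = max(0.3, 0.4) = 0.4
(p4 -> (p1 | (p3 -> p4))): 0.4 ≤ 0.4, so result = 1
(((~(~p2 & (p4 | p2)) | ~p4) & p4) & (p4 -> (p1 | (p3 -> p4)))) = min(0.4, 1) = 0.4

0.40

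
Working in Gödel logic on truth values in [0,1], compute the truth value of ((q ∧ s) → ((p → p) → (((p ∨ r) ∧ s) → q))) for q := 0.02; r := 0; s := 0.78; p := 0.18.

(q ∧ s) = min(0.02, 0.78) = 0.02
(p → p): 0.18 ≤ 0.18, so result = 1
(p ∨ r) = max(0.18, 0) = 0.18
((p ∨ r) ∧ s) = min(0.18, 0.78) = 0.18
(((p ∨ r) ∧ s) → q): 0.18 > 0.02, so result = 0.02
((p → p) → (((p ∨ r) ∧ s) → q)): 1 > 0.02, so result = 0.02
((q ∧ s) → ((p → p) → (((p ∨ r) ∧ s) → q))): 0.02 ≤ 0.02, so result = 1

1.00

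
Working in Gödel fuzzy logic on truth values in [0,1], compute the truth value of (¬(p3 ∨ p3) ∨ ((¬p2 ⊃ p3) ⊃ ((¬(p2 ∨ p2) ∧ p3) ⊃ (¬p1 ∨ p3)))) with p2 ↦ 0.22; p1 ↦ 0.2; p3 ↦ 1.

(p3 ∨ p3) = max(1, 1) = 1
¬(p3 ∨ p3): Gödel ¬ of 1 = 0 (operand ≠ 0)
¬p2: Gödel ¬ of 0.22 = 0 (operand ≠ 0)
(¬p2 ⊃ p3): 0 ≤ 1, so result = 1
(p2 ∨ p2) = max(0.22, 0.22) = 0.22
¬(p2 ∨ p2): Gödel ¬ of 0.22 = 0 (operand ≠ 0)
(¬(p2 ∨ p2) ∧ p3) = min(0, 1) = 0
¬p1: Gödel ¬ of 0.2 = 0 (operand ≠ 0)
(¬p1 ∨ p3) = max(0, 1) = 1
((¬(p2 ∨ p2) ∧ p3) ⊃ (¬p1 ∨ p3)): 0 ≤ 1, so result = 1
((¬p2 ⊃ p3) ⊃ ((¬(p2 ∨ p2) ∧ p3) ⊃ (¬p1 ∨ p3))): 1 ≤ 1, so result = 1
(¬(p3 ∨ p3) ∨ ((¬p2 ⊃ p3) ⊃ ((¬(p2 ∨ p2) ∧ p3) ⊃ (¬p1 ∨ p3)))) = max(0, 1) = 1

1.00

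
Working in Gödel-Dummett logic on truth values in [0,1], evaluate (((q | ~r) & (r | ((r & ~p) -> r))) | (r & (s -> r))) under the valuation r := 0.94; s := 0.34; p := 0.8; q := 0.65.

~r: Gödel ¬ of 0.94 = 0 (operand ≠ 0)
(q | ~r) = max(0.65, 0) = 0.65
~p: Gödel ¬ of 0.8 = 0 (operand ≠ 0)
(r & ~p) = min(0.94, 0) = 0
((r & ~p) -> r): 0 ≤ 0.94, so result = 1
(r | ((r & ~p) -> r)) = max(0.94, 1) = 1
((q | ~r) & (r | ((r & ~p) -> r))) = min(0.65, 1) = 0.65
(s -> r): 0.34 ≤ 0.94, so result = 1
(r & (s -> r)) = min(0.94, 1) = 0.94
(((q | ~r) & (r | ((r & ~p) -> r))) | (r & (s -> r))) = max(0.65, 0.94) = 0.94

0.94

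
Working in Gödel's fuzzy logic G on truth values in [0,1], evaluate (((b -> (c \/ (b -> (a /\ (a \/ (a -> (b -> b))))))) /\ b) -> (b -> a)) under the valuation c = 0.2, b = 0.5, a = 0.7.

(b -> b): 0.5 ≤ 0.5, so result = 1
(a -> (b -> b)): 0.7 ≤ 1, so result = 1
(a \/ (a -> (b -> b))) = max(0.7, 1) = 1
(a /\ (a \/ (a -> (b -> b)))) = min(0.7, 1) = 0.7
(b -> (a /\ (a \/ (a -> (b -> b))))): 0.5 ≤ 0.7, so result = 1
(c \/ (b -> (a /\ (a \/ (a -> (b -> b)))))) = max(0.2, 1) = 1
(b -> (c \/ (b -> (a /\ (a \/ (a -> (b -> b))))))): 0.5 ≤ 1, so result = 1
((b -> (c \/ (b -> (a /\ (a \/ (a -> (b -> b))))))) /\ b) = min(1, 0.5) = 0.5
(b -> a): 0.5 ≤ 0.7, so result = 1
(((b -> (c \/ (b -> (a /\ (a \/ (a -> (b -> b))))))) /\ b) -> (b -> a)): 0.5 ≤ 1, so result = 1

1.00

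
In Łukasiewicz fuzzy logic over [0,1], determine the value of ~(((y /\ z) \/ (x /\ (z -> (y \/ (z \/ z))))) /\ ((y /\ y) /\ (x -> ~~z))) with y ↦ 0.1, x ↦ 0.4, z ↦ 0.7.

(y /\ z) = min(0.1, 0.7) = 0.1
(z \/ z) = max(0.7, 0.7) = 0.7
(y \/ (z \/ z)) = max(0.1, 0.7) = 0.7
(z -> (y \/ (z \/ z))): min(1, 1 − 0.7 + 0.7) = 1
(x /\ (z -> (y \/ (z \/ z)))) = min(0.4, 1) = 0.4
((y /\ z) \/ (x /\ (z -> (y \/ (z \/ z))))) = max(0.1, 0.4) = 0.4
(y /\ y) = min(0.1, 0.1) = 0.1
~z: Łukasiewicz ¬ gives 1 − 0.7 = 0.3
~~z: Łukasiewicz ¬ gives 1 − 0.3 = 0.7
(x -> ~~z): min(1, 1 − 0.4 + 0.7) = 1
((y /\ y) /\ (x -> ~~z)) = min(0.1, 1) = 0.1
(((y /\ z) \/ (x /\ (z -> (y \/ (z \/ z))))) /\ ((y /\ y) /\ (x -> ~~z))) = min(0.4, 0.1) = 0.1
~(((y /\ z) \/ (x /\ (z -> (y \/ (z \/ z))))) /\ ((y /\ y) /\ (x -> ~~z))): Łukasiewicz ¬ gives 1 − 0.1 = 0.9

0.90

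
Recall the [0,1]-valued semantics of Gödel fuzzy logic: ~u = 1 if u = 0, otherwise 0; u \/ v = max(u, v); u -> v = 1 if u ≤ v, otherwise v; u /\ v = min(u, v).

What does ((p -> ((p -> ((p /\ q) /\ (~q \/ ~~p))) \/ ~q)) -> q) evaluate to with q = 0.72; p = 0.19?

0.72

(p /\ q) = min(0.19, 0.72) = 0.19
~q: Gödel ¬ of 0.72 = 0 (operand ≠ 0)
~p: Gödel ¬ of 0.19 = 0 (operand ≠ 0)
~~p: Gödel ¬ of 0 = 1 (operand is 0)
(~q \/ ~~p) = max(0, 1) = 1
((p /\ q) /\ (~q \/ ~~p)) = min(0.19, 1) = 0.19
(p -> ((p /\ q) /\ (~q \/ ~~p))): 0.19 ≤ 0.19, so result = 1
~q: Gödel ¬ of 0.72 = 0 (operand ≠ 0)
((p -> ((p /\ q) /\ (~q \/ ~~p))) \/ ~q) = max(1, 0) = 1
(p -> ((p -> ((p /\ q) /\ (~q \/ ~~p))) \/ ~q)): 0.19 ≤ 1, so result = 1
((p -> ((p -> ((p /\ q) /\ (~q \/ ~~p))) \/ ~q)) -> q): 1 > 0.72, so result = 0.72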